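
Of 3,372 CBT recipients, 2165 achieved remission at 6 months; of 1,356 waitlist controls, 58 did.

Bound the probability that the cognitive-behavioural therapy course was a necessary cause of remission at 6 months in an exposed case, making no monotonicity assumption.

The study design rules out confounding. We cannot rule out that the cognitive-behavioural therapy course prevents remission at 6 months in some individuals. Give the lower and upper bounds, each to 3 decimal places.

p₁ = P(outcome | exposed) = 2165/3372 = 0.64205
p₀ = P(outcome | unexposed) = 58/1356 = 0.042773
Under exogeneity alone the bounds on PN are max{0,(p₁−p₀)/p₁} ≤ PN ≤ min{1,(1−p₀)/p₁}.
  lower = (p₁ − p₀)/p₁ = 0.59928 / 0.64205 ≈ 0.9334
  upper = min{1, (1 − p₀)/p₁} = 0.95723 / 0.64205 ≈ 1.4909 → capped at 1

0.933 ≤ PN ≤ 1.000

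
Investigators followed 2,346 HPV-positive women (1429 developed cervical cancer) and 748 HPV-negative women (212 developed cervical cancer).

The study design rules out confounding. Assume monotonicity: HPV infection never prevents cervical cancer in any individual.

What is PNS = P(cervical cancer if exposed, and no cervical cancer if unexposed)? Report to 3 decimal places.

PNS ≈ 0.326

p₁ = P(outcome | exposed) = 1429/2346 = 0.60912
p₀ = P(outcome | unexposed) = 212/748 = 0.28342
Under exogeneity and monotonicity, PNS = p₁ − p₀.
PNS = 0.60912 − 0.28342 = 0.3257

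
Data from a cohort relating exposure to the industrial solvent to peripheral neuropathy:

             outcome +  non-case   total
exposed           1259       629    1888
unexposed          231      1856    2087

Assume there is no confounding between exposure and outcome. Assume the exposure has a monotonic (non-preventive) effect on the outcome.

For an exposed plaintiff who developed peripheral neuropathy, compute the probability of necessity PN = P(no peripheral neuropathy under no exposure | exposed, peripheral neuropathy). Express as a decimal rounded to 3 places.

PN ≈ 0.834

p₁ = P(outcome | exposed) = 1259/1888 = 0.66684
p₀ = P(outcome | unexposed) = 231/2087 = 0.11069
Under exogeneity and monotonicity, PN = (p₁ − p₀)/p₁.
PN = (0.66684 − 0.11069) / 0.66684 ≈ 0.8340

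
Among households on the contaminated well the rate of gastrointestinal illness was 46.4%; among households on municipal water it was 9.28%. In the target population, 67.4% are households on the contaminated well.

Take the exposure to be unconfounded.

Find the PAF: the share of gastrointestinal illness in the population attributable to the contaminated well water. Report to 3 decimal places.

p₁ = 0.464, p₀ = 0.0928.
Overall risk P(Y=1) = π·p₁ + (1−π)·p₀ = 0.674×0.464 + 0.326×0.0928 = 0.34299.
Under exogeneity, PAF = [P(Y=1) − p₀] / P(Y=1).
PAF = (0.34299 − 0.0928) / 0.34299 ≈ 0.7294

PAF ≈ 0.729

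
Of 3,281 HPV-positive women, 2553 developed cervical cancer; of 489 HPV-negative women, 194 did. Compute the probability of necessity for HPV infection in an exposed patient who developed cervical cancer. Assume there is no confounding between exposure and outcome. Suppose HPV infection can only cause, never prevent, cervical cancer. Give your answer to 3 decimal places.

PN ≈ 0.490

p₁ = P(outcome | exposed) = 2553/3281 = 0.77812
p₀ = P(outcome | unexposed) = 194/489 = 0.39673
Under exogeneity and monotonicity, PN = (p₁ − p₀) / p₁.
PN = (0.77812 − 0.39673) / 0.77812 = 0.38139 / 0.77812 ≈ 0.4901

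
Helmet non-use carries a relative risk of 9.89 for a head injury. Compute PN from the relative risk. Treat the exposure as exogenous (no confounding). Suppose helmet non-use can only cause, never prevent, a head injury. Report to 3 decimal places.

Under exogeneity and monotonicity, PN = (RR − 1) / RR = 1 − 1/RR.
PN = (9.89 − 1) / 9.89 = 8.89 / 9.89 ≈ 0.8989

PN ≈ 0.899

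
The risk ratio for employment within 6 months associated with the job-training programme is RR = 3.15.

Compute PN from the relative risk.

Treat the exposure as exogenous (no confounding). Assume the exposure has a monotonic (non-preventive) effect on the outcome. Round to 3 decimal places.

Under exogeneity and monotonicity, PN = (RR − 1) / RR = 1 − 1/RR.
PN = (3.15 − 1) / 3.15 = 2.15 / 3.15 ≈ 0.6825

PN ≈ 0.683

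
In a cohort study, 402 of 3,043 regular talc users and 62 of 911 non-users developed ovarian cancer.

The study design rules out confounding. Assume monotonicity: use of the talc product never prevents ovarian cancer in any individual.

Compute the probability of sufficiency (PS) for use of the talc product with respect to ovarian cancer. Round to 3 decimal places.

PS ≈ 0.069

p₁ = P(outcome | exposed) = 402/3043 = 0.13211
p₀ = P(outcome | unexposed) = 62/911 = 0.068057
Under exogeneity and monotonicity, PS = (p₁ − p₀) / (1 − p₀).
PS = (0.13211 − 0.068057) / (1 − 0.068057) = 0.064049 / 0.93194 ≈ 0.0687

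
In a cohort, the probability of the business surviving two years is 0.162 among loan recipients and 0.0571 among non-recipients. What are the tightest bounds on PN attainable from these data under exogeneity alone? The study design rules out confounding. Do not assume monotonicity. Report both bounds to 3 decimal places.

0.648 ≤ PN ≤ 1.000

Let p₁ = 0.162, p₀ = 0.0571.
Under exogeneity alone the bounds on PN are max{0,(p₁−p₀)/p₁} ≤ PN ≤ min{1,(1−p₀)/p₁}.
  lower = (p₁ − p₀)/p₁ = 0.1049 / 0.162 ≈ 0.6475
  upper = min{1, (1 − p₀)/p₁} = 0.9429 / 0.162 ≈ 5.8204 → capped at 1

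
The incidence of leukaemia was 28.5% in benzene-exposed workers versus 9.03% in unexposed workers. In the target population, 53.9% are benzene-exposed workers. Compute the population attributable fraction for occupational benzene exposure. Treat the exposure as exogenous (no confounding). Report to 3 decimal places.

p₁ = 0.285, p₀ = 0.0903.
Overall risk P(Y=1) = π·p₁ + (1−π)·p₀ = 0.539×0.285 + 0.461×0.0903 = 0.19524.
Under exogeneity, PAF = [P(Y=1) − p₀] / P(Y=1).
PAF = (0.19524 − 0.0903) / 0.19524 ≈ 0.5375

PAF ≈ 0.538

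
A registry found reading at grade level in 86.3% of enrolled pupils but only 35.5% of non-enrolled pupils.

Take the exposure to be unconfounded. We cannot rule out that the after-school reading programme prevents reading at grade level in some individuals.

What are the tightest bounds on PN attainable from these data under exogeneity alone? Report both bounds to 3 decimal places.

0.589 ≤ PN ≤ 0.747

p₁ = 0.863, p₀ = 0.355.
Under exogeneity alone the bounds on PN are max{0,(p₁−p₀)/p₁} ≤ PN ≤ min{1,(1−p₀)/p₁}.
  lower = (p₁ − p₀)/p₁ = 0.508 / 0.863 ≈ 0.5886
  upper = min{1, (1 − p₀)/p₁} = 0.645 / 0.863 ≈ 0.7474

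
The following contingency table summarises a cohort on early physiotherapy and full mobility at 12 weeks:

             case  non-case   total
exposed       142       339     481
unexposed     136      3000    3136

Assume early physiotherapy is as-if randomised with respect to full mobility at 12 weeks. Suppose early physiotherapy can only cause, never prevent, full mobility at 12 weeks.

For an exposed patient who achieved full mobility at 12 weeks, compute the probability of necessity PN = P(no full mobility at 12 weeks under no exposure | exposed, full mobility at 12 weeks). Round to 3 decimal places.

PN ≈ 0.853

p₁ = P(outcome | exposed) = 142/481 = 0.29522
p₀ = P(outcome | unexposed) = 136/3136 = 0.043367
Under exogeneity and monotonicity, PN = (p₁ − p₀) / p₁.
PN = (0.29522 − 0.043367) / 0.29522 = 0.25185 / 0.29522 ≈ 0.8531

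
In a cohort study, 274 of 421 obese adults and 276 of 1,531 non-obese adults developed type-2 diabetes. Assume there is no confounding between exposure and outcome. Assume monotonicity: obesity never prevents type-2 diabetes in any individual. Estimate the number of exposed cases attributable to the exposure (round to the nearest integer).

p₁ = P(outcome | exposed) = 274/421 = 0.65083
p₀ = P(outcome | unexposed) = 276/1531 = 0.18027
PN = (p₁ − p₀)/p₁ = (0.65083 − 0.18027) / 0.65083 ≈ 0.72301.
Attributable cases ≈ PN × (exposed cases) = 0.72301 × 274 ≈ 198.10.

about 198 cases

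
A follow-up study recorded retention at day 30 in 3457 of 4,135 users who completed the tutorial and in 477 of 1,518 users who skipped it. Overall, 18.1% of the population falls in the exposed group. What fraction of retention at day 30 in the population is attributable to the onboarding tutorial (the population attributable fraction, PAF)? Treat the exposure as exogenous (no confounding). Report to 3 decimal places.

PAF ≈ 0.231

p₁ = P(outcome | exposed) = 3457/4135 = 0.83603
p₀ = P(outcome | unexposed) = 477/1518 = 0.31423
Overall risk P(Y=1) = π·p₁ + (1−π)·p₀ = 0.181×0.83603 + 0.819×0.31423 = 0.40868.
Under exogeneity, PAF = [P(Y=1) − p₀] / P(Y=1).
PAF = (0.40868 − 0.31423) / 0.40868 ≈ 0.2311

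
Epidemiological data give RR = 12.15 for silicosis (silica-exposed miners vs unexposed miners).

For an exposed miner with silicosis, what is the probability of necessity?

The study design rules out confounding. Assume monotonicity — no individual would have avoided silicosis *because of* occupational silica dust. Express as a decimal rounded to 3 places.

PN ≈ 0.918

Under exogeneity and monotonicity, PN = (RR − 1) / RR = 1 − 1/RR.
PN = (12.15 − 1) / 12.15 = 11.15 / 12.15 ≈ 0.9177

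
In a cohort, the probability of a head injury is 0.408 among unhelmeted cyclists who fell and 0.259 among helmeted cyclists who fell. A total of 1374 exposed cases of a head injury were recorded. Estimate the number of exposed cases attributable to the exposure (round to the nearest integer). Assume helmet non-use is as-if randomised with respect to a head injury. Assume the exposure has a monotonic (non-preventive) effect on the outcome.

about 502 cases

Let p₁ = 0.408, p₀ = 0.259.
PN = (p₁ − p₀)/p₁ = (0.408 − 0.259) / 0.408 ≈ 0.36520.
Attributable cases ≈ PN × (exposed cases) = 0.36520 × 1374 ≈ 501.78.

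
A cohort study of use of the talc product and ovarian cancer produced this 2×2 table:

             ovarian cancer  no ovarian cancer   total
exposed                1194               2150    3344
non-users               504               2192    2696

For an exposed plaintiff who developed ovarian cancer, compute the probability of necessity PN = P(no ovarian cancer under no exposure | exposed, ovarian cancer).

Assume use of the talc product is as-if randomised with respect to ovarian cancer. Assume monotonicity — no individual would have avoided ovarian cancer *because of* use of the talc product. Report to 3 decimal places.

p₁ = P(outcome | exposed) = 1194/3344 = 0.35706
p₀ = P(outcome | unexposed) = 504/2696 = 0.18694
Under exogeneity and monotonicity, PN = (p₁ − p₀)/p₁.
PN = (0.35706 − 0.18694) / 0.35706 ≈ 0.4764

PN ≈ 0.476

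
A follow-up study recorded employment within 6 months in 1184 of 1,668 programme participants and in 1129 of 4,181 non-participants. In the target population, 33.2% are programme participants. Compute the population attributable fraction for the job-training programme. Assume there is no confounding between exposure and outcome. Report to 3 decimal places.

p₁ = P(outcome | exposed) = 1184/1668 = 0.70983
p₀ = P(outcome | unexposed) = 1129/4181 = 0.27003
Overall risk P(Y=1) = π·p₁ + (1−π)·p₀ = 0.332×0.70983 + 0.668×0.27003 = 0.41605.
Under exogeneity, PAF = [P(Y=1) − p₀] / P(Y=1).
PAF = (0.41605 − 0.27003) / 0.41605 ≈ 0.3510

PAF ≈ 0.351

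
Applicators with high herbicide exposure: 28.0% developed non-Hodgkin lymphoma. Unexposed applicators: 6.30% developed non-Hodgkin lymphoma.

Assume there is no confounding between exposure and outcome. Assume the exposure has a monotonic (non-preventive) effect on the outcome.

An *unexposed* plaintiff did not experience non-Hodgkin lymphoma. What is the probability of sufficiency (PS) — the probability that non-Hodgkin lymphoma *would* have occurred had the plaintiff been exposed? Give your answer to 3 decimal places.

p₁ = 0.28, p₀ = 0.063.
Under exogeneity and monotonicity, PS = (p₁ − p₀) / (1 − p₀).
PS = (0.28 − 0.063) / (1 − 0.063) = 0.217 / 0.937 ≈ 0.2316

PS ≈ 0.232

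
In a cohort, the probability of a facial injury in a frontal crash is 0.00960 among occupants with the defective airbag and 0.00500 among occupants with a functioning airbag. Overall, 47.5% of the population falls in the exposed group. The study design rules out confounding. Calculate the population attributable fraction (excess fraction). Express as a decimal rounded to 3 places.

PAF ≈ 0.304

Let p₁ = 0.0096, p₀ = 0.005.
Overall risk P(Y=1) = π·p₁ + (1−π)·p₀ = 0.475×0.0096 + 0.525×0.005 = 0.007185.
Under exogeneity, PAF = [P(Y=1) − p₀] / P(Y=1).
PAF = (0.007185 − 0.005) / 0.007185 ≈ 0.3041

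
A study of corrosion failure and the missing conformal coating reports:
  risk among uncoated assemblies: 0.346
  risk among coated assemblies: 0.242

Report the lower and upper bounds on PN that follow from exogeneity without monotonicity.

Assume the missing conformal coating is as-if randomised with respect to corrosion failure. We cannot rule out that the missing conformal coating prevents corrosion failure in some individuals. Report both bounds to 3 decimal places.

Let p₁ = 0.346, p₀ = 0.242.
Under exogeneity alone the bounds on PN are max{0,(p₁−p₀)/p₁} ≤ PN ≤ min{1,(1−p₀)/p₁}.
  lower = (p₁ − p₀)/p₁ = 0.104 / 0.346 ≈ 0.3006
  upper = min{1, (1 − p₀)/p₁} = 0.758 / 0.346 ≈ 2.1908 → capped at 1

0.301 ≤ PN ≤ 1.000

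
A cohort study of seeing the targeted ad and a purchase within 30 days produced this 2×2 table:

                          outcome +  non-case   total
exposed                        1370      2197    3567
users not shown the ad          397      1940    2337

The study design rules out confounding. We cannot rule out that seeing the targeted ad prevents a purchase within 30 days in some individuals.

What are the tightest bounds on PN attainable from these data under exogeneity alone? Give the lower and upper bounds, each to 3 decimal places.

0.558 ≤ PN ≤ 1.000

p₁ = P(outcome | exposed) = 1370/3567 = 0.38408
p₀ = P(outcome | unexposed) = 397/2337 = 0.16988
Under exogeneity alone the bounds on PN are max{0,(p₁−p₀)/p₁} ≤ PN ≤ min{1,(1−p₀)/p₁}.
  lower = (p₁ − p₀)/p₁ = 0.2142 / 0.38408 ≈ 0.5577
  upper = min{1, (1 − p₀)/p₁} = 0.83012 / 0.38408 ≈ 2.1614 → capped at 1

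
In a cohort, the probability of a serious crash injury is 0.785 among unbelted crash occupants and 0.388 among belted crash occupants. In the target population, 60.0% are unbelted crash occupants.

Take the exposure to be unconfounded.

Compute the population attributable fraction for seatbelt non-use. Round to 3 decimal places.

PAF ≈ 0.380

Let p₁ = 0.785, p₀ = 0.388.
Overall risk P(Y=1) = π·p₁ + (1−π)·p₀ = 0.6×0.785 + 0.4×0.388 = 0.6262.
Under exogeneity, PAF = [P(Y=1) − p₀] / P(Y=1).
PAF = (0.6262 − 0.388) / 0.6262 ≈ 0.3804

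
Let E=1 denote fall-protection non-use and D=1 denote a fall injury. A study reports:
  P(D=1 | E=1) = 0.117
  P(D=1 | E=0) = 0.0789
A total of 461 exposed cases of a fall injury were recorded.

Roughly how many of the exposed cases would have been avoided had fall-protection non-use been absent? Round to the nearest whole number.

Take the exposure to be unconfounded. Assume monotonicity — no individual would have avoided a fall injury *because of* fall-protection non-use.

Let p₁ = 0.117, p₀ = 0.0789.
PN = (p₁ − p₀)/p₁ = (0.117 − 0.0789) / 0.117 ≈ 0.32564.
Attributable cases ≈ PN × (exposed cases) = 0.32564 × 461 ≈ 150.12.

about 150 cases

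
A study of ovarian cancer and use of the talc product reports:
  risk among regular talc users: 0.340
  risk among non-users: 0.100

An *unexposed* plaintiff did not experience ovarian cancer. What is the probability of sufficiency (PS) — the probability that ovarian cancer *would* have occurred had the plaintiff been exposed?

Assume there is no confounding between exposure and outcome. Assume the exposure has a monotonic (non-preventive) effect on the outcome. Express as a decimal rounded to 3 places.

Let p₁ = 0.34, p₀ = 0.1.
Under exogeneity and monotonicity, PS = (p₁ − p₀) / (1 − p₀).
PS = (0.34 − 0.1) / (1 − 0.1) = 0.24 / 0.9 ≈ 0.2667

PS ≈ 0.267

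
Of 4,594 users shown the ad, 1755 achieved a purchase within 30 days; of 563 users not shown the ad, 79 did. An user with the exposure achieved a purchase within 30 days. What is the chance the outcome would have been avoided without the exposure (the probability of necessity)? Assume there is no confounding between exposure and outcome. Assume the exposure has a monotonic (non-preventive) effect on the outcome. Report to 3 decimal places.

p₁ = P(outcome | exposed) = 1755/4594 = 0.38202
p₀ = P(outcome | unexposed) = 79/563 = 0.14032
Under exogeneity and monotonicity, PN = (p₁ − p₀) / p₁.
PN = (0.38202 − 0.14032) / 0.38202 = 0.2417 / 0.38202 ≈ 0.6327

PN ≈ 0.633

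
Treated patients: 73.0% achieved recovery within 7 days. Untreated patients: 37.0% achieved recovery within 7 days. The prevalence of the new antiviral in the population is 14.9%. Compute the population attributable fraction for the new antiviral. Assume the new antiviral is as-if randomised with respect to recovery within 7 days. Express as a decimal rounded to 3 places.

PAF ≈ 0.127

p₁ = 0.73, p₀ = 0.37.
Overall risk P(Y=1) = π·p₁ + (1−π)·p₀ = 0.149×0.73 + 0.851×0.37 = 0.42364.
Under exogeneity, PAF = [P(Y=1) − p₀] / P(Y=1).
PAF = (0.42364 − 0.37) / 0.42364 ≈ 0.1266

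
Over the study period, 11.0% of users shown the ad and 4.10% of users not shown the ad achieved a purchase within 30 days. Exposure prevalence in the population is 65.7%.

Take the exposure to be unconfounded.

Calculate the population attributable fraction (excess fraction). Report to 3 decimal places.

PAF ≈ 0.525

p₁ = 0.11, p₀ = 0.041.
Overall risk P(Y=1) = π·p₁ + (1−π)·p₀ = 0.657×0.11 + 0.343×0.041 = 0.086333.
Under exogeneity, PAF = [P(Y=1) − p₀] / P(Y=1).
PAF = (0.086333 − 0.041) / 0.086333 ≈ 0.5251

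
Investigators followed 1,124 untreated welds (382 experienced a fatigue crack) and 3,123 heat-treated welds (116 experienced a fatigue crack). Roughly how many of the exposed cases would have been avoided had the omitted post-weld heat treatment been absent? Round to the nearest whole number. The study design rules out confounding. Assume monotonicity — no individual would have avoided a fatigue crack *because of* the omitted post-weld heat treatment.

p₁ = P(outcome | exposed) = 382/1124 = 0.33986
p₀ = P(outcome | unexposed) = 116/3123 = 0.037144
PN = (p₁ − p₀)/p₁ = (0.33986 − 0.037144) / 0.33986 ≈ 0.89071.
Attributable cases ≈ PN × (exposed cases) = 0.89071 × 382 ≈ 340.25.

about 340 cases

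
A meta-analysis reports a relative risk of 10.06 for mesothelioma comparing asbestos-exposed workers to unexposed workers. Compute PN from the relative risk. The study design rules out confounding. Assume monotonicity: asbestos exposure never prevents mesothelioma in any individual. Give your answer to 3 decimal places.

Under exogeneity and monotonicity, PN = (RR − 1) / RR = 1 − 1/RR.
PN = (10.06 − 1) / 10.06 = 9.06 / 10.06 ≈ 0.9006

PN ≈ 0.901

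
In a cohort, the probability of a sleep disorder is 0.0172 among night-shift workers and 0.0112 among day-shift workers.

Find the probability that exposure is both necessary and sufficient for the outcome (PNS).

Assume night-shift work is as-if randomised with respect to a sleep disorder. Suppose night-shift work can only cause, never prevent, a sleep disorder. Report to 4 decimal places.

Let p₁ = 0.0172, p₀ = 0.0112.
Under exogeneity and monotonicity, PNS = p₁ − p₀.
PNS = 0.0172 − 0.0112 = 0.006

PNS ≈ 0.0060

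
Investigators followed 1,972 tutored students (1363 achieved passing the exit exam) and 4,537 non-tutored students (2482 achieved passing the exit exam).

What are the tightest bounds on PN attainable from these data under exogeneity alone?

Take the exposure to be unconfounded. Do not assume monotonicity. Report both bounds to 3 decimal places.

0.209 ≤ PN ≤ 0.655

p₁ = P(outcome | exposed) = 1363/1972 = 0.69118
p₀ = P(outcome | unexposed) = 2482/4537 = 0.54706
Under exogeneity alone the bounds on PN are max{0,(p₁−p₀)/p₁} ≤ PN ≤ min{1,(1−p₀)/p₁}.
  lower = (p₁ − p₀)/p₁ = 0.14412 / 0.69118 ≈ 0.2085
  upper = min{1, (1 − p₀)/p₁} = 0.45294 / 0.69118 ≈ 0.6553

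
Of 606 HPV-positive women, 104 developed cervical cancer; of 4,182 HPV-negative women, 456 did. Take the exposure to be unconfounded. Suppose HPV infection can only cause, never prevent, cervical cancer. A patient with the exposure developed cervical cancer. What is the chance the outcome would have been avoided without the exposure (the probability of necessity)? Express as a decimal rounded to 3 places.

PN ≈ 0.365

p₁ = P(outcome | exposed) = 104/606 = 0.17162
p₀ = P(outcome | unexposed) = 456/4182 = 0.10904
Under exogeneity and monotonicity, PN = (p₁ − p₀) / p₁.
PN = (0.17162 − 0.10904) / 0.17162 = 0.062578 / 0.17162 ≈ 0.3646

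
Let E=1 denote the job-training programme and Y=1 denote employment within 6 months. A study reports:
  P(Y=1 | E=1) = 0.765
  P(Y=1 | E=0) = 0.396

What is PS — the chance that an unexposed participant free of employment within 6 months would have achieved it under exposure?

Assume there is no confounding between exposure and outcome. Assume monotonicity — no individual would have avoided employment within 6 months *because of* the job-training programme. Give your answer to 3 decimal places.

Let p₁ = 0.765, p₀ = 0.396.
Under exogeneity and monotonicity, PS = (p₁ − p₀) / (1 − p₀).
PS = (0.765 − 0.396) / (1 − 0.396) = 0.369 / 0.604 ≈ 0.6109

PS ≈ 0.611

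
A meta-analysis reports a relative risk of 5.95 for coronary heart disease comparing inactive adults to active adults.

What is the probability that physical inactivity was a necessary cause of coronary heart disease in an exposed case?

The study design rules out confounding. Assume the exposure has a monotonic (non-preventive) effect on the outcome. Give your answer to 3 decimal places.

Under exogeneity and monotonicity, PN = (RR − 1) / RR = 1 − 1/RR.
PN = (5.95 − 1) / 5.95 = 4.95 / 5.95 ≈ 0.8319

PN ≈ 0.832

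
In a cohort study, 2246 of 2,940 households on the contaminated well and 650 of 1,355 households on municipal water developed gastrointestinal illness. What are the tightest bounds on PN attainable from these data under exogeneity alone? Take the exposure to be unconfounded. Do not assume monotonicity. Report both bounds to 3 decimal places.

0.372 ≤ PN ≤ 0.681

p₁ = P(outcome | exposed) = 2246/2940 = 0.76395
p₀ = P(outcome | unexposed) = 650/1355 = 0.4797
Under exogeneity alone the bounds on PN are max{0,(p₁−p₀)/p₁} ≤ PN ≤ min{1,(1−p₀)/p₁}.
  lower = (p₁ − p₀)/p₁ = 0.28424 / 0.76395 ≈ 0.3721
  upper = min{1, (1 − p₀)/p₁} = 0.5203 / 0.76395 ≈ 0.6811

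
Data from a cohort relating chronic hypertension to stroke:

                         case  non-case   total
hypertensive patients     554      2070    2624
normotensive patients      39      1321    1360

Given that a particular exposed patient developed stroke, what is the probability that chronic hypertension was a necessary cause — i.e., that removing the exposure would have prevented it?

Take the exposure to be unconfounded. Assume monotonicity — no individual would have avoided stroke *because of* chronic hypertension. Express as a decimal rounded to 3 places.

p₁ = P(outcome | exposed) = 554/2624 = 0.21113
p₀ = P(outcome | unexposed) = 39/1360 = 0.028676
Under exogeneity and monotonicity, PN = (p₁ − p₀) / p₁.
PN = (0.21113 − 0.028676) / 0.21113 = 0.18245 / 0.21113 ≈ 0.8642

PN ≈ 0.864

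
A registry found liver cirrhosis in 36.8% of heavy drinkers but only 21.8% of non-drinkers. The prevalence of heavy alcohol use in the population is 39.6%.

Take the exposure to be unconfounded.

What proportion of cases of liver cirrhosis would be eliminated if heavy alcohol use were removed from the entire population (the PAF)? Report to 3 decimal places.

PAF ≈ 0.214

p₁ = 0.368, p₀ = 0.218.
Overall risk P(Y=1) = π·p₁ + (1−π)·p₀ = 0.396×0.368 + 0.604×0.218 = 0.2774.
Under exogeneity, PAF = [P(Y=1) − p₀] / P(Y=1).
PAF = (0.2774 − 0.218) / 0.2774 ≈ 0.2141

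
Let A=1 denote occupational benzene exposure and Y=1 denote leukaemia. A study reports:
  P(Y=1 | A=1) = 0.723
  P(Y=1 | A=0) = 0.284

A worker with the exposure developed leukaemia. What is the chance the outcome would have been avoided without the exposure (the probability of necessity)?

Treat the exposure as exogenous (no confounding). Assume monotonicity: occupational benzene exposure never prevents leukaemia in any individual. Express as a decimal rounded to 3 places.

Let p₁ = 0.723, p₀ = 0.284.
Under exogeneity and monotonicity, PN = (p₁ − p₀) / p₁.
PN = (0.723 − 0.284) / 0.723 = 0.439 / 0.723 ≈ 0.6072

PN ≈ 0.607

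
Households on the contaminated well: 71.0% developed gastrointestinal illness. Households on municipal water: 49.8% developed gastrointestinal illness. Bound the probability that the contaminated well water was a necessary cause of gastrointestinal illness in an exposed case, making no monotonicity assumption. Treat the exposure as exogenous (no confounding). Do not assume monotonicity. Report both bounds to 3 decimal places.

p₁ = 0.71, p₀ = 0.498.
Under exogeneity alone the bounds on PN are max{0,(p₁−p₀)/p₁} ≤ PN ≤ min{1,(1−p₀)/p₁}.
  lower = (p₁ − p₀)/p₁ = 0.212 / 0.71 ≈ 0.2986
  upper = min{1, (1 − p₀)/p₁} = 0.502 / 0.71 ≈ 0.7070

0.299 ≤ PN ≤ 0.707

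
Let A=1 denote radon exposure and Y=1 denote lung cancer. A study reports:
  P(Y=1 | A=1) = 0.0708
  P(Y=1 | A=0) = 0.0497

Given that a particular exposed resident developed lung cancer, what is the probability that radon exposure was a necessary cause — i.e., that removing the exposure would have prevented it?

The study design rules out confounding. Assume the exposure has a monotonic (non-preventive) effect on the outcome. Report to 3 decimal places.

PN ≈ 0.298

Let p₁ = 0.0708, p₀ = 0.0497.
Under exogeneity and monotonicity, PN = (p₁ − p₀) / p₁.
PN = (0.0708 − 0.0497) / 0.0708 = 0.0211 / 0.0708 ≈ 0.2980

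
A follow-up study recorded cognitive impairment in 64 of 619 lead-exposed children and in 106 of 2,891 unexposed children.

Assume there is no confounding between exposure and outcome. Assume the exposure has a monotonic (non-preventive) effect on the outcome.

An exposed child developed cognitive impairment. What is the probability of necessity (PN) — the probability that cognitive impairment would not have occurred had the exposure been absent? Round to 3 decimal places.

p₁ = P(outcome | exposed) = 64/619 = 0.10339
p₀ = P(outcome | unexposed) = 106/2891 = 0.036666
Under exogeneity and monotonicity, PN = (p₁ − p₀) / p₁.
PN = (0.10339 − 0.036666) / 0.10339 = 0.066727 / 0.10339 ≈ 0.6454

PN ≈ 0.645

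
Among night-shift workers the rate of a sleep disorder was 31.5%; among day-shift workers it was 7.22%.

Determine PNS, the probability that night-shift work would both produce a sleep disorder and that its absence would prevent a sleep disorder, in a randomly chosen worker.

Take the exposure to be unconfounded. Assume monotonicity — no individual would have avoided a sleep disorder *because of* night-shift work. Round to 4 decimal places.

PNS ≈ 0.2428

p₁ = 0.315, p₀ = 0.0722.
Under exogeneity and monotonicity, PNS = p₁ − p₀.
PNS = 0.315 − 0.0722 = 0.2428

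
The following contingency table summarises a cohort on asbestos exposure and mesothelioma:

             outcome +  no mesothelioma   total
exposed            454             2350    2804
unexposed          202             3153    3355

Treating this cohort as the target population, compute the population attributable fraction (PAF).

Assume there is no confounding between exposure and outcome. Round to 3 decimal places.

PAF ≈ 0.435

p₁ = P(outcome | exposed) = 454/2804 = 0.16191
p₀ = P(outcome | unexposed) = 202/3355 = 0.060209
Exposure prevalence π = 2804/6159 = 0.45527; overall risk P(Y=1) = 0.10651.
Under exogeneity, PAF = [P(Y=1) − p₀]/P(Y=1).
PAF = (0.10651 − 0.060209) / 0.10651 ≈ 0.4347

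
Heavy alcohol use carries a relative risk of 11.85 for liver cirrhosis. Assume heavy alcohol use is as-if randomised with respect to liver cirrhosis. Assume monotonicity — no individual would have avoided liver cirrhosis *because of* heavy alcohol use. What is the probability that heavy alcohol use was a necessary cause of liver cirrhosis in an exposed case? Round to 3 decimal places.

Under exogeneity and monotonicity, PN = (RR − 1) / RR = 1 − 1/RR.
PN = (11.85 − 1) / 11.85 = 10.85 / 11.85 ≈ 0.9156

PN ≈ 0.916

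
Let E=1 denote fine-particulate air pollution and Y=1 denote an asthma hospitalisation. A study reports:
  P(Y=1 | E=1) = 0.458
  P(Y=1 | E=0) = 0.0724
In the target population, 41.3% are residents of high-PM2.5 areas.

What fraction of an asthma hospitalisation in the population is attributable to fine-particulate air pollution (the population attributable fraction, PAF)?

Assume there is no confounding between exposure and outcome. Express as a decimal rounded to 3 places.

Let p₁ = 0.458, p₀ = 0.0724.
Overall risk P(Y=1) = π·p₁ + (1−π)·p₀ = 0.413×0.458 + 0.587×0.0724 = 0.23165.
Under exogeneity, PAF = [P(Y=1) − p₀] / P(Y=1).
PAF = (0.23165 − 0.0724) / 0.23165 ≈ 0.6875

PAF ≈ 0.687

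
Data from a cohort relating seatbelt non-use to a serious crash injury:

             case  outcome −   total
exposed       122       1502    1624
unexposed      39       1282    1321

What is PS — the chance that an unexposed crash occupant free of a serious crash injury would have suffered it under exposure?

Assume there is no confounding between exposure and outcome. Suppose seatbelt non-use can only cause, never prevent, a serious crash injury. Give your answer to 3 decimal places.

p₁ = P(outcome | exposed) = 122/1624 = 0.075123
p₀ = P(outcome | unexposed) = 39/1321 = 0.029523
Under exogeneity and monotonicity, PS = (p₁ − p₀) / (1 − p₀).
PS = (0.075123 − 0.029523) / (1 − 0.029523) = 0.0456 / 0.97048 ≈ 0.0470

PS ≈ 0.047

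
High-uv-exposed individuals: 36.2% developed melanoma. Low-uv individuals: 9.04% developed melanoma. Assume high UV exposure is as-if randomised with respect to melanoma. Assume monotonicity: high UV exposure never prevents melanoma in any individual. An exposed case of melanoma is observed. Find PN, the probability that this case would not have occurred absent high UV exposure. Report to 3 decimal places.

p₁ = 0.362, p₀ = 0.0904.
Under exogeneity and monotonicity, PN = (p₁ − p₀) / p₁.
PN = (0.362 − 0.0904) / 0.362 = 0.2716 / 0.362 ≈ 0.7503

PN ≈ 0.750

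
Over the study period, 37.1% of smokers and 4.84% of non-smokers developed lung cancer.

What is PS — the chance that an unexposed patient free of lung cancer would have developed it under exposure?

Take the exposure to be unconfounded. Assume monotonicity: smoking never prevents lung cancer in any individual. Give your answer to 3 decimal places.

PS ≈ 0.339

p₁ = 0.371, p₀ = 0.0484.
Under exogeneity and monotonicity, PS = (p₁ − p₀) / (1 − p₀).
PS = (0.371 − 0.0484) / (1 − 0.0484) = 0.3226 / 0.9516 ≈ 0.3390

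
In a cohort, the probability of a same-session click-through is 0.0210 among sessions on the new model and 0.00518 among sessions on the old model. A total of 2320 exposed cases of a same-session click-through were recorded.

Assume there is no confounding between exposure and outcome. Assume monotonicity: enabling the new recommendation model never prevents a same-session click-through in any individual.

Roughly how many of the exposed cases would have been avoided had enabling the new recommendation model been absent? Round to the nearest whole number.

Let p₁ = 0.021, p₀ = 0.00518.
PN = (p₁ − p₀)/p₁ = (0.021 − 0.00518) / 0.021 ≈ 0.75333.
Attributable cases ≈ PN × (exposed cases) = 0.75333 × 2320 ≈ 1747.73.

about 1748 cases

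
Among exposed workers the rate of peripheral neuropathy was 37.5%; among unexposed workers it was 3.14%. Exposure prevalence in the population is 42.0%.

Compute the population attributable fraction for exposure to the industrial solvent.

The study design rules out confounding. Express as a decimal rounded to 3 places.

PAF ≈ 0.821

p₁ = 0.375, p₀ = 0.0314.
Overall risk P(Y=1) = π·p₁ + (1−π)·p₀ = 0.42×0.375 + 0.58×0.0314 = 0.17571.
Under exogeneity, PAF = [P(Y=1) − p₀] / P(Y=1).
PAF = (0.17571 − 0.0314) / 0.17571 ≈ 0.8213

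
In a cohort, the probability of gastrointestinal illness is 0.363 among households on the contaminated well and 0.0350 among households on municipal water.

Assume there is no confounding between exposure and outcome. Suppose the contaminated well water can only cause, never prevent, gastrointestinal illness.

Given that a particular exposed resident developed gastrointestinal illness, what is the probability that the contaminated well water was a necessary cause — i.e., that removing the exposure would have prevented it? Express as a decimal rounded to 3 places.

Let p₁ = 0.363, p₀ = 0.035.
Under exogeneity and monotonicity, PN = (p₁ − p₀) / p₁.
PN = (0.363 − 0.035) / 0.363 = 0.328 / 0.363 ≈ 0.9036

PN ≈ 0.904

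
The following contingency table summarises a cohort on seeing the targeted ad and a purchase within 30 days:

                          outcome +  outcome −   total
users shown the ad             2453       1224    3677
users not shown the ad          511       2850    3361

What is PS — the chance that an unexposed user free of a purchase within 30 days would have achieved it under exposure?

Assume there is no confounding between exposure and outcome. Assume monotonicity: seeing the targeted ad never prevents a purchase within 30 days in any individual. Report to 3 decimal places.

p₁ = P(outcome | exposed) = 2453/3677 = 0.66712
p₀ = P(outcome | unexposed) = 511/3361 = 0.15204
Under exogeneity and monotonicity, PS = (p₁ − p₀)/(1 − p₀).
PS = (0.66712 − 0.15204) / 0.84796 ≈ 0.6074

PS ≈ 0.607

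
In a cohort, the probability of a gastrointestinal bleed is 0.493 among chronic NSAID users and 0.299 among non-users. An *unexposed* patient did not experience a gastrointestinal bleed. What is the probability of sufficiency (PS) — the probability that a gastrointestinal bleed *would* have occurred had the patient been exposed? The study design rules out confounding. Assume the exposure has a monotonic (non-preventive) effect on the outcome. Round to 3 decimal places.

Let p₁ = 0.493, p₀ = 0.299.
Under exogeneity and monotonicity, PS = (p₁ − p₀) / (1 − p₀).
PS = (0.493 − 0.299) / (1 − 0.299) = 0.194 / 0.701 ≈ 0.2767

PS ≈ 0.277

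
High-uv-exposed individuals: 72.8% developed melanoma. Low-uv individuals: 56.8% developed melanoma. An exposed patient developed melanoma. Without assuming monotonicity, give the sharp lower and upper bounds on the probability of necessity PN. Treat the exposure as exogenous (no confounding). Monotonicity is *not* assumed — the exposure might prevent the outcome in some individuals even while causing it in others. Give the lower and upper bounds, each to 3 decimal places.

p₁ = 0.728, p₀ = 0.568.
Under exogeneity alone the bounds on PN are max{0,(p₁−p₀)/p₁} ≤ PN ≤ min{1,(1−p₀)/p₁}.
  lower = (p₁ − p₀)/p₁ = 0.16 / 0.728 ≈ 0.2198
  upper = min{1, (1 − p₀)/p₁} = 0.432 / 0.728 ≈ 0.5934

0.220 ≤ PN ≤ 0.593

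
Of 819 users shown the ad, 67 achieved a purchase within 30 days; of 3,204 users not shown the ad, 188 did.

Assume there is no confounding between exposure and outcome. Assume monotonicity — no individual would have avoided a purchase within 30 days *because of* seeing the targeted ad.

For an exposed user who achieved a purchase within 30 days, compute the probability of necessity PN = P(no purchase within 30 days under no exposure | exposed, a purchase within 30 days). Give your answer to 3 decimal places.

p₁ = P(outcome | exposed) = 67/819 = 0.081807
p₀ = P(outcome | unexposed) = 188/3204 = 0.058677
Under exogeneity and monotonicity, PN = (p₁ − p₀) / p₁.
PN = (0.081807 − 0.058677) / 0.081807 = 0.02313 / 0.081807 ≈ 0.2827

PN ≈ 0.283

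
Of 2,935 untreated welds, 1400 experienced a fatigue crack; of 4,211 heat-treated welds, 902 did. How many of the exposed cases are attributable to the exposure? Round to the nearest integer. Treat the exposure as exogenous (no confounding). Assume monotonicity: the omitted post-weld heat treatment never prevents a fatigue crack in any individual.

p₁ = P(outcome | exposed) = 1400/2935 = 0.477
p₀ = P(outcome | unexposed) = 902/4211 = 0.2142
PN = (p₁ − p₀)/p₁ = (0.477 − 0.2142) / 0.477 ≈ 0.55094.
Attributable cases ≈ PN × (exposed cases) = 0.55094 × 1400 ≈ 771.32.

about 771 cases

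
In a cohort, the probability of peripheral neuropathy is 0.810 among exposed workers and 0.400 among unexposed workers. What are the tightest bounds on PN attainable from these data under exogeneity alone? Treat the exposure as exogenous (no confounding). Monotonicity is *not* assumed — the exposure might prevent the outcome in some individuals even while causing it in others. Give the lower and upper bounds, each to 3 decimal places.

0.506 ≤ PN ≤ 0.741

Let p₁ = 0.81, p₀ = 0.4.
Under exogeneity alone the bounds on PN are max{0,(p₁−p₀)/p₁} ≤ PN ≤ min{1,(1−p₀)/p₁}.
  lower = (p₁ − p₀)/p₁ = 0.41 / 0.81 ≈ 0.5062
  upper = min{1, (1 − p₀)/p₁} = 0.6 / 0.81 ≈ 0.7407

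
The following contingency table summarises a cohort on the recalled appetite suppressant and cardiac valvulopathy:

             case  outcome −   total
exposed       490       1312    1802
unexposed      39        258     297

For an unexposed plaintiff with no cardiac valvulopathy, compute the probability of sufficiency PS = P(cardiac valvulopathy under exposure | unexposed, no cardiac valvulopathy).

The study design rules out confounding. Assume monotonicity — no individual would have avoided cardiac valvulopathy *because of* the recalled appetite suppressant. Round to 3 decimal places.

p₁ = P(outcome | exposed) = 490/1802 = 0.27192
p₀ = P(outcome | unexposed) = 39/297 = 0.13131
Under exogeneity and monotonicity, PS = (p₁ − p₀) / (1 − p₀).
PS = (0.27192 − 0.13131) / (1 − 0.13131) = 0.14061 / 0.86869 ≈ 0.1619

PS ≈ 0.162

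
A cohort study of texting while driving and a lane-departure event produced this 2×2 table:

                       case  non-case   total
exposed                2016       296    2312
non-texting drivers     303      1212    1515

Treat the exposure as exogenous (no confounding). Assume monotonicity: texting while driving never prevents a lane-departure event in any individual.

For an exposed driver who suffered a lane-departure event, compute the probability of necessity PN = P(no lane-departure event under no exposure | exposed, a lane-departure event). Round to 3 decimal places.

p₁ = P(outcome | exposed) = 2016/2312 = 0.87197
p₀ = P(outcome | unexposed) = 303/1515 = 0.2
Under exogeneity and monotonicity, PN = (p₁ − p₀) / p₁.
PN = (0.87197 − 0.2) / 0.87197 = 0.67197 / 0.87197 ≈ 0.7706

PN ≈ 0.771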